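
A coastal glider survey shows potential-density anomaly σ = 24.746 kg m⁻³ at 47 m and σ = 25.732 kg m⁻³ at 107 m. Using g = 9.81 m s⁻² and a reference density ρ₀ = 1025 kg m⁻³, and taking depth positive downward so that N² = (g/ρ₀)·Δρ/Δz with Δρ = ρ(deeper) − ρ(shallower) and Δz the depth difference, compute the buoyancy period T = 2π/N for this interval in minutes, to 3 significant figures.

Δρ = 1025.732 − 1024.746 = 0.986 kg m⁻³ over Δz = 107 − 47 = 60 m.
N² = (9.81/1025) × (0.986/60) = 1.5728 × 10⁻⁴ s⁻².
N = √(1.5728 × 10⁻⁴) = 0.012541 rad s⁻¹, so T = 2π/N = 501.01 s = 8.3502 min ≈ 8.35 min.

8.35 min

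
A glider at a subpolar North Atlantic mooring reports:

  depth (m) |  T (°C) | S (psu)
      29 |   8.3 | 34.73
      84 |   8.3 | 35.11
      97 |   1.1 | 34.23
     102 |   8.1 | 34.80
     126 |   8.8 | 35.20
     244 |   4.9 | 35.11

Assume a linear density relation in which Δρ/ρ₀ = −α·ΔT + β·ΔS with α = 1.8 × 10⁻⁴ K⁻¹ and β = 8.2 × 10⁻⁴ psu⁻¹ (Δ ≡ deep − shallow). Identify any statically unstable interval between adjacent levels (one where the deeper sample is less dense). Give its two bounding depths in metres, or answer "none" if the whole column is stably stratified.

Evaluate Δρ/ρ₀ = −αΔT + βΔS across each adjacent pair:
  29–84 m: −αΔT+βΔS = −(1.8 × 10⁻⁴)(+0.0)+(8.2 × 10⁻⁴)(+0.38) = 3.1 × 10⁻⁴ → stable
  84–97 m: −αΔT+βΔS = −(1.8 × 10⁻⁴)(-7.2)+(8.2 × 10⁻⁴)(-0.88) = 5.7 × 10⁻⁴ → stable
  97–102 m: −αΔT+βΔS = −(1.8 × 10⁻⁴)(+7.0)+(8.2 × 10⁻⁴)(+0.57) = -7.9 × 10⁻⁴ → UNSTABLE
  102–126 m: −αΔT+βΔS = −(1.8 × 10⁻⁴)(+0.7)+(8.2 × 10⁻⁴)(+0.40) = 2.0 × 10⁻⁴ → stable
  126–244 m: −αΔT+βΔS = −(1.8 × 10⁻⁴)(-3.9)+(8.2 × 10⁻⁴)(-0.09) = 6.3 × 10⁻⁴ → stable
The 97–102 m interval has Δρ < 0: lighter water underlies denser water.

97–102 m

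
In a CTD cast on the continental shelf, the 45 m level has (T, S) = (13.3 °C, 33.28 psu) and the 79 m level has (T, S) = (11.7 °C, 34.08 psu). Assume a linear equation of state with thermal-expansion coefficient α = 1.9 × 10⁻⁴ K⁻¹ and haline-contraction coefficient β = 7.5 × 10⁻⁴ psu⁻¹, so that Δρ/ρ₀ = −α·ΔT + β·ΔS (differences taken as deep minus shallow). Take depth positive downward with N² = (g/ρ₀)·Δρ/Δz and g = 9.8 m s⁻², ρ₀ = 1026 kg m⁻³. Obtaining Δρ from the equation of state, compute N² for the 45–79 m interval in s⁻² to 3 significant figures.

2.61 × 10⁻⁴ s⁻²

ΔT = -1.6 K, ΔS = +0.80 psu (deep − shallow).
Δρ/ρ₀ = −αΔT + βΔS = 3.04 × 10⁻⁴ + 6.00 × 10⁻⁴ = 9.04 × 10⁻⁴, so Δρ ≈ 0.9275 kg m⁻³.
N² = (g/ρ₀)·Δρ/Δz = g·(Δρ/ρ₀)/Δz = 9.8 × 9.04 × 10⁻⁴ / 34 = 2.6056 × 10⁻⁴ s⁻² ≈ 2.61 × 10⁻⁴ s⁻².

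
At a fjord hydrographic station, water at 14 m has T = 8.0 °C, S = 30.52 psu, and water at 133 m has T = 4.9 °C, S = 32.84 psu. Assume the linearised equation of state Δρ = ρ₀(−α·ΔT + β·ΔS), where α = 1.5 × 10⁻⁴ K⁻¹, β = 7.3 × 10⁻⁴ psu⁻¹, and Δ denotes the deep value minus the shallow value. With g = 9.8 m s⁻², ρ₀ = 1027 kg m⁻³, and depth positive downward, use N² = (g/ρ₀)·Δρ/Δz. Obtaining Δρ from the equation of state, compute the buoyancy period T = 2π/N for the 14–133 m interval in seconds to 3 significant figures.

ΔT = -3.1 K, ΔS = +2.32 psu (deep − shallow).
Δρ/ρ₀ = −αΔT + βΔS = 4.65 × 10⁻⁴ + 1.6936 × 10⁻³ = 2.1586 × 10⁻³, so Δρ ≈ 2.217 kg m⁻³.
N² = (g/ρ₀)·Δρ/Δz = g·(Δρ/ρ₀)/Δz = 9.8 × 2.1586 × 10⁻³ / 119 = 1.7777 × 10⁻⁴ s⁻².
N = √(1.7777 × 10⁻⁴) = 0.013333 rad s⁻¹ → T = 2π/N = 471.25 s ≈ 471 s.

471 s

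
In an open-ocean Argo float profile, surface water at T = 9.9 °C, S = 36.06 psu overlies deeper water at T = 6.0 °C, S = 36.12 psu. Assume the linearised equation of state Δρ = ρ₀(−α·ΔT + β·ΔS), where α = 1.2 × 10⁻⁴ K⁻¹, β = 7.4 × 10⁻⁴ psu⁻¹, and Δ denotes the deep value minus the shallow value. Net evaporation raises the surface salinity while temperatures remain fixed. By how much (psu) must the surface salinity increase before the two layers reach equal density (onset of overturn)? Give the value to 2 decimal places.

Neutral buoyancy requires −α(T_deep − T_surf) + β(S_deep − S_surf′) = 0.
S_surf′ = S_deep − (α/β)·ΔT = 36.12 − (1.2 × 10⁻⁴/7.4 × 10⁻⁴)·(-3.9) = 36.7524 psu.
Increase required: 36.7524 − 36.06 = 0.6924 psu.

0.69 psu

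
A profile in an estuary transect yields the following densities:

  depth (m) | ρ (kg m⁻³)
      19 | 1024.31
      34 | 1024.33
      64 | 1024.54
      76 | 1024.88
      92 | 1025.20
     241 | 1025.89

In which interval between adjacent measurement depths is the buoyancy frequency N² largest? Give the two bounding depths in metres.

Compute the density gradient over each adjacent pair:
  19–34 m: Δρ/Δz = 0.02/15 = 1.3 × 10⁻³ kg m⁻⁴
  34–64 m: Δρ/Δz = 0.21/30 = 7.0 × 10⁻³ kg m⁻⁴
  64–76 m: Δρ/Δz = 0.34/12 = 0.028 kg m⁻⁴
  76–92 m: Δρ/Δz = 0.32/16 = 0.020 kg m⁻⁴
  92–241 m: Δρ/Δz = 0.69/149 = 4.6 × 10⁻³ kg m⁻⁴
The largest gradient is in the 64–76 m interval — the pycnocline.

64–76 m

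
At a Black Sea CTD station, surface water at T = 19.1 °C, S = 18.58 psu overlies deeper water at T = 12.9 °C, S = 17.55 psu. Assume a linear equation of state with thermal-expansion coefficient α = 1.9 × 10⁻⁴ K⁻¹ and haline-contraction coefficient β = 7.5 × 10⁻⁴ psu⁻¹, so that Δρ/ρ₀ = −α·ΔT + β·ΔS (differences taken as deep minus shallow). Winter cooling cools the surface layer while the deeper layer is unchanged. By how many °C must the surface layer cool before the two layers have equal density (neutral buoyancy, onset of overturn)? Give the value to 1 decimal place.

2.1 °C

Neutral buoyancy requires Δρ = 0, i.e. −α(T_deep − T_surf′) + β(S_deep − S_surf) = 0.
T_surf′ = T_deep − (β/α)·ΔS = 12.9 − (7.5 × 10⁻⁴/1.9 × 10⁻⁴)·(-1.03) = 16.966 °C.
Cooling required: 19.1 − (16.966) = 2.134 °C.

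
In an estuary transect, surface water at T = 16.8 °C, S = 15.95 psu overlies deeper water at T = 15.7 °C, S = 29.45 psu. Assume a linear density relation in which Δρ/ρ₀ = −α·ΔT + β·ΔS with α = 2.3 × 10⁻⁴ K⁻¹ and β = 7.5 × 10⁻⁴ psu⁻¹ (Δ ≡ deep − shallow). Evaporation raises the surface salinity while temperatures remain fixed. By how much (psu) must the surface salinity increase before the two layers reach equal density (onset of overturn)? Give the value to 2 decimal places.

13.84 psu

Neutral buoyancy requires −α(T_deep − T_surf) + β(S_deep − S_surf′) = 0.
S_surf′ = S_deep − (α/β)·ΔT = 29.45 − (2.3 × 10⁻⁴/7.5 × 10⁻⁴)·(-1.1) = 29.7873 psu.
Increase required: 29.7873 − 15.95 = 13.8373 psu.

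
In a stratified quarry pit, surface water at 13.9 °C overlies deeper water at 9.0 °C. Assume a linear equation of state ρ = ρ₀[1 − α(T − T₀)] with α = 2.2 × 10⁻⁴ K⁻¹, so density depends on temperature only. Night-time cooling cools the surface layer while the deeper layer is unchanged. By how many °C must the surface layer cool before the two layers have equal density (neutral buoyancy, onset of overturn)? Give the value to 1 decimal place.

With temperature the only control, equal density requires T_surf′ = T_deep.
T_surf′ = 9.0 °C.
Cooling required: 13.9 − 9.0 = 4.9 °C.

4.9 °C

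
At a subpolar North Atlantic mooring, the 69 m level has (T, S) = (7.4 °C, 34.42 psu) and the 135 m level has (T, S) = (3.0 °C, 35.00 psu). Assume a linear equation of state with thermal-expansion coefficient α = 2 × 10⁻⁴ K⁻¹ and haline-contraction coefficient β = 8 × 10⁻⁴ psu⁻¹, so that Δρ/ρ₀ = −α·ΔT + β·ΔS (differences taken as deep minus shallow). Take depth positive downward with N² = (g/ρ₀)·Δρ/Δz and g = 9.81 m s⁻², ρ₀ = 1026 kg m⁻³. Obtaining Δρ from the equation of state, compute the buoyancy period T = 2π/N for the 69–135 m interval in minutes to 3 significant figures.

7.41 min

ΔT = -4.4 K, ΔS = +0.58 psu (deep − shallow).
Δρ/ρ₀ = −αΔT + βΔS = 8.80 × 10⁻⁴ + 4.64 × 10⁻⁴ = 1.344 × 10⁻³, so Δρ ≈ 1.379 kg m⁻³.
N² = (g/ρ₀)·Δρ/Δz = g·(Δρ/ρ₀)/Δz = 9.81 × 1.344 × 10⁻³ / 66 = 1.9977 × 10⁻⁴ s⁻².
N = √(1.9977 × 10⁻⁴) = 0.014134 rad s⁻¹ → T = 2π/N = 444.54 s = 7.4090 min ≈ 7.41 min.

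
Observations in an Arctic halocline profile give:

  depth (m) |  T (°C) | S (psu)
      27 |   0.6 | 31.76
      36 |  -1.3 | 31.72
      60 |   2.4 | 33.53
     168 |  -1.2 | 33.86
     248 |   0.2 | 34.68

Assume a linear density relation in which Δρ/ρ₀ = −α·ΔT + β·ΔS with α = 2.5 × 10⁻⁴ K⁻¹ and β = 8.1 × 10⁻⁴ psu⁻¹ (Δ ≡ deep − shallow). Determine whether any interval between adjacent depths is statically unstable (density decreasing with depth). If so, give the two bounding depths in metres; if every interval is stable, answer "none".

Evaluate Δρ/ρ₀ = −αΔT + βΔS across each adjacent pair:
  27–36 m: −αΔT+βΔS = −(2.5 × 10⁻⁴)(-1.9)+(8.1 × 10⁻⁴)(-0.04) = 4.4 × 10⁻⁴ → stable
  36–60 m: −αΔT+βΔS = −(2.5 × 10⁻⁴)(+3.7)+(8.1 × 10⁻⁴)(+1.81) = 5.4 × 10⁻⁴ → stable
  60–168 m: −αΔT+βΔS = −(2.5 × 10⁻⁴)(-3.6)+(8.1 × 10⁻⁴)(+0.33) = 1.2 × 10⁻³ → stable
  168–248 m: −αΔT+βΔS = −(2.5 × 10⁻⁴)(+1.4)+(8.1 × 10⁻⁴)(+0.82) = 3.1 × 10⁻⁴ → stable
Every interval has Δρ > 0: the column is stably stratified throughout.

none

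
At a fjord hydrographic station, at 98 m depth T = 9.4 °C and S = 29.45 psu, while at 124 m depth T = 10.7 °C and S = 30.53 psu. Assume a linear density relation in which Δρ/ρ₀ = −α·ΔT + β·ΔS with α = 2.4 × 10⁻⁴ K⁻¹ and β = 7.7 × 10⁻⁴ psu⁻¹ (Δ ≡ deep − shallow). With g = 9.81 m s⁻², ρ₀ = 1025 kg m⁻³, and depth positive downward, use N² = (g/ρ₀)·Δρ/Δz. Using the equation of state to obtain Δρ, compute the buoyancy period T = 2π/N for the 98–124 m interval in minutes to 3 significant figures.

ΔT = +1.3 K, ΔS = +1.08 psu (deep − shallow).
Δρ/ρ₀ = −αΔT + βΔS = -3.12 × 10⁻⁴ + 8.316 × 10⁻⁴ = 5.196 × 10⁻⁴, so Δρ ≈ 0.5326 kg m⁻³.
N² = (g/ρ₀)·Δρ/Δz = g·(Δρ/ρ₀)/Δz = 9.81 × 5.196 × 10⁻⁴ / 26 = 1.9605 × 10⁻⁴ s⁻².
N = √(1.9605 × 10⁻⁴) = 0.014002 rad s⁻¹ → T = 2π/N = 448.73 s = 7.4788 min ≈ 7.48 min.

7.48 min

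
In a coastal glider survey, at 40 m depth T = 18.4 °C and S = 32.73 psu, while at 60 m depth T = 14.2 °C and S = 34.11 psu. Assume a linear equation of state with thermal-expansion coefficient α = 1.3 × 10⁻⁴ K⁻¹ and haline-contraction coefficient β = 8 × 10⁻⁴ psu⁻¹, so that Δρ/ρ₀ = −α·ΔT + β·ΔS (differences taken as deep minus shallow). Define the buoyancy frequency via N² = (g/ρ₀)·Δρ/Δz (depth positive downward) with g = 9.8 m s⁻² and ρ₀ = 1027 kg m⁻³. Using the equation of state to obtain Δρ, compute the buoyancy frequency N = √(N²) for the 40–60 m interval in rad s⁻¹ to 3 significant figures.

ΔT = -4.2 K, ΔS = +1.38 psu (deep − shallow).
Δρ/ρ₀ = −αΔT + βΔS = 5.46 × 10⁻⁴ + 1.104 × 10⁻³ = 1.65 × 10⁻³, so Δρ ≈ 1.695 kg m⁻³.
N² = (g/ρ₀)·Δρ/Δz = g·(Δρ/ρ₀)/Δz = 9.8 × 1.65 × 10⁻³ / 20 = 8.0850 × 10⁻⁴ s⁻².
N = √(8.0850 × 10⁻⁴) = 0.028434 rad s⁻¹ ≈ 0.0284 rad s⁻¹.

0.0284 rad s⁻¹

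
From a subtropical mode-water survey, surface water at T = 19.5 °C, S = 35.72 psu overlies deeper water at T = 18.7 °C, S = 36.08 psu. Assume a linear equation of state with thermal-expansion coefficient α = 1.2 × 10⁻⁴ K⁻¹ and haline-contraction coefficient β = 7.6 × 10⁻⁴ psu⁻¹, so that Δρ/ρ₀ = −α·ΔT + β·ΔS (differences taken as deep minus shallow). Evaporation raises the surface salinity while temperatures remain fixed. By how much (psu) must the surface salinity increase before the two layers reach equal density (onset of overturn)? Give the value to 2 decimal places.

Neutral buoyancy requires −α(T_deep − T_surf) + β(S_deep − S_surf′) = 0.
S_surf′ = S_deep − (α/β)·ΔT = 36.08 − (1.2 × 10⁻⁴/7.6 × 10⁻⁴)·(-0.8) = 36.2063 psu.
Increase required: 36.2063 − 35.72 = 0.4863 psu.

0.49 psu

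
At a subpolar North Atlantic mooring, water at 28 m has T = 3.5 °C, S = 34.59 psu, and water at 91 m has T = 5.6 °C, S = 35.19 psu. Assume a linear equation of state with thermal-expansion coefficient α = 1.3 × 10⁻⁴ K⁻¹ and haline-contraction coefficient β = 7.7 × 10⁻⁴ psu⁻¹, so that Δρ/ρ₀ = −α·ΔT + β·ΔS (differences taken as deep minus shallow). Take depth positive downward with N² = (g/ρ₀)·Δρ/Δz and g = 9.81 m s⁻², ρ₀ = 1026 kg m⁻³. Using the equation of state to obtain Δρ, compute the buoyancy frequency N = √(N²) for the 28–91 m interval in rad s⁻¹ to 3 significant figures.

ΔT = +2.1 K, ΔS = +0.60 psu (deep − shallow).
Δρ/ρ₀ = −αΔT + βΔS = -2.73 × 10⁻⁴ + 4.62 × 10⁻⁴ = 1.89 × 10⁻⁴, so Δρ ≈ 0.1939 kg m⁻³.
N² = (g/ρ₀)·Δρ/Δz = g·(Δρ/ρ₀)/Δz = 9.81 × 1.89 × 10⁻⁴ / 63 = 2.9430 × 10⁻⁵ s⁻².
N = √(2.9430 × 10⁻⁵) = 5.4249 × 10⁻³ rad s⁻¹ ≈ 5.42 × 10⁻³ rad s⁻¹.

5.42 × 10⁻³ rad s⁻¹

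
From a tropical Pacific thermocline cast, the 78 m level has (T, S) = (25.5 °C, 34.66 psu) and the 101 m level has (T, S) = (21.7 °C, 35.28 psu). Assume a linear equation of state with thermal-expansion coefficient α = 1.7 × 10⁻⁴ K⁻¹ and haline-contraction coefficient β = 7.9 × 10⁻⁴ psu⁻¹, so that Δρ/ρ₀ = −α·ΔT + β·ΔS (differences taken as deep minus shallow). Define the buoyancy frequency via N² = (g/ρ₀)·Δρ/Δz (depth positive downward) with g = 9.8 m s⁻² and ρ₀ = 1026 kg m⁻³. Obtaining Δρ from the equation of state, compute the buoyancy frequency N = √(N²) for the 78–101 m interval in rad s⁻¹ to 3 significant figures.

0.0220 rad s⁻¹

ΔT = -3.8 K, ΔS = +0.62 psu (deep − shallow).
Δρ/ρ₀ = −αΔT + βΔS = 6.46 × 10⁻⁴ + 4.898 × 10⁻⁴ = 1.1358 × 10⁻³, so Δρ ≈ 1.165 kg m⁻³.
N² = (g/ρ₀)·Δρ/Δz = g·(Δρ/ρ₀)/Δz = 9.8 × 1.1358 × 10⁻³ / 23 = 4.8395 × 10⁻⁴ s⁻².
N = √(4.8395 × 10⁻⁴) = 0.021999 rad s⁻¹ ≈ 0.0220 rad s⁻¹.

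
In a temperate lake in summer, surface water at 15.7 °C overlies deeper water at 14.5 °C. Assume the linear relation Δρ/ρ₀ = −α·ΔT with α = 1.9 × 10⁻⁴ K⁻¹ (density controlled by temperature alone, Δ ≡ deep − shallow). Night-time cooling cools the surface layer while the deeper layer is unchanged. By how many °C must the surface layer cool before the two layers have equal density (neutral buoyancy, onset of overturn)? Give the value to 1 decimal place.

With temperature the only control, equal density requires T_surf′ = T_deep.
T_surf′ = 14.5 °C.
Cooling required: 15.7 − 14.5 = 1.2 °C.

1.2 °C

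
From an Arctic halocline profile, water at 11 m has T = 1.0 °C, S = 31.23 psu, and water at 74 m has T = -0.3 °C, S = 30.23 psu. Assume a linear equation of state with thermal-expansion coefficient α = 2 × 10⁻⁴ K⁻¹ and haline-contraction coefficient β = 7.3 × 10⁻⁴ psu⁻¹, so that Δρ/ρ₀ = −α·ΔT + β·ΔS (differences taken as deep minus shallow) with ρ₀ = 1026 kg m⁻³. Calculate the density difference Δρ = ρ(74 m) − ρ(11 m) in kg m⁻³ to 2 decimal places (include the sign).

ΔT = -1.3 K, ΔS = -1.00 psu (deep − shallow).
Δρ/ρ₀ = −(2 × 10⁻⁴)(-1.3) + (7.3 × 10⁻⁴)(-1.00) = -4.70 × 10⁻⁴.
Δρ = 1026 × (-4.70 × 10⁻⁴) = -0.48 kg m⁻³.
Negative Δρ: lighter below, statically unstable.

-0.48 kg m⁻³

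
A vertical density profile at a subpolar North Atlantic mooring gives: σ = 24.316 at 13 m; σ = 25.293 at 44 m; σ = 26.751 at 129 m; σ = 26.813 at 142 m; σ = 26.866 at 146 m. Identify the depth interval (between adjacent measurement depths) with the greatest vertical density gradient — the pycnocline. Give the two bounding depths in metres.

Compute the density gradient over each adjacent pair:
  13–44 m: Δρ/Δz = 0.977/31 = 0.032 kg m⁻⁴
  44–129 m: Δρ/Δz = 1.458/85 = 0.017 kg m⁻⁴
  129–142 m: Δρ/Δz = 0.062/13 = 4.8 × 10⁻³ kg m⁻⁴
  142–146 m: Δρ/Δz = 0.053/4 = 0.013 kg m⁻⁴
The largest gradient is in the 13–44 m interval — the pycnocline.

13–44 m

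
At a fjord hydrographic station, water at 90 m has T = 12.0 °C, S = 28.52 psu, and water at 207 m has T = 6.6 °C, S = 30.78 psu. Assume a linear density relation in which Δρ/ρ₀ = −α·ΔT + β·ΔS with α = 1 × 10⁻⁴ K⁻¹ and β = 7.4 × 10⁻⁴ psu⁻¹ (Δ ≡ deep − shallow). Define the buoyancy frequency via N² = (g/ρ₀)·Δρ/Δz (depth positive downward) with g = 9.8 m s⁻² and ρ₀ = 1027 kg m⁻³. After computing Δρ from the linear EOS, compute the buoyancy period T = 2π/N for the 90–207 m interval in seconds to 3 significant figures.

462 s

ΔT = -5.4 K, ΔS = +2.26 psu (deep − shallow).
Δρ/ρ₀ = −αΔT + βΔS = 5.40 × 10⁻⁴ + 1.6724 × 10⁻³ = 2.2124 × 10⁻³, so Δρ ≈ 2.272 kg m⁻³.
N² = (g/ρ₀)·Δρ/Δz = g·(Δρ/ρ₀)/Δz = 9.8 × 2.2124 × 10⁻³ / 117 = 1.8531 × 10⁻⁴ s⁻².
N = √(1.8531 × 10⁻⁴) = 0.013613 rad s⁻¹ → T = 2π/N = 461.56 s ≈ 462 s.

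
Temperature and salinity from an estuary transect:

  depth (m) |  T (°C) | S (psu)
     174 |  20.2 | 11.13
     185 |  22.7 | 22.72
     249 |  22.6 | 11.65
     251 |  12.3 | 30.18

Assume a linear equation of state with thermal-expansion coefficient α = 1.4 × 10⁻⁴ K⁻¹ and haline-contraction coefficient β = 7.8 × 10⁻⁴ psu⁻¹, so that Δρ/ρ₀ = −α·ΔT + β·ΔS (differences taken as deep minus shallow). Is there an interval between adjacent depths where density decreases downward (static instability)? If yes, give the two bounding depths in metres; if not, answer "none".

Evaluate Δρ/ρ₀ = −αΔT + βΔS across each adjacent pair:
  174–185 m: −αΔT+βΔS = −(1.4 × 10⁻⁴)(+2.5)+(7.8 × 10⁻⁴)(+11.59) = 8.7 × 10⁻³ → stable
  185–249 m: −αΔT+βΔS = −(1.4 × 10⁻⁴)(-0.1)+(7.8 × 10⁻⁴)(-11.07) = -8.6 × 10⁻³ → UNSTABLE
  249–251 m: −αΔT+βΔS = −(1.4 × 10⁻⁴)(-10.3)+(7.8 × 10⁻⁴)(+18.53) = 0.016 → stable
The 185–249 m interval has Δρ < 0: lighter water underlies denser water.

185–249 m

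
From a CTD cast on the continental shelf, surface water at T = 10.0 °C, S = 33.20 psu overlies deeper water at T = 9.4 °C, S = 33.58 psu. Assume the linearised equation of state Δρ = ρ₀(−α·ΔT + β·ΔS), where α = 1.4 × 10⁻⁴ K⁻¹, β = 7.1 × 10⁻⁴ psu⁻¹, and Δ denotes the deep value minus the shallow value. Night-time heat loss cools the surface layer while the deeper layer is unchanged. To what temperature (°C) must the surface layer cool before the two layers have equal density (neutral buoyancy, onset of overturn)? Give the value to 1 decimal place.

Neutral buoyancy requires Δρ = 0, i.e. −α(T_deep − T_surf′) + β(S_deep − S_surf) = 0.
T_surf′ = T_deep − (β/α)·ΔS = 9.4 − (7.1 × 10⁻⁴/1.4 × 10⁻⁴)·(+0.38) = 7.473 °C.
Cooling required: 10.0 − (7.473) = 2.527 °C.

7.5 °C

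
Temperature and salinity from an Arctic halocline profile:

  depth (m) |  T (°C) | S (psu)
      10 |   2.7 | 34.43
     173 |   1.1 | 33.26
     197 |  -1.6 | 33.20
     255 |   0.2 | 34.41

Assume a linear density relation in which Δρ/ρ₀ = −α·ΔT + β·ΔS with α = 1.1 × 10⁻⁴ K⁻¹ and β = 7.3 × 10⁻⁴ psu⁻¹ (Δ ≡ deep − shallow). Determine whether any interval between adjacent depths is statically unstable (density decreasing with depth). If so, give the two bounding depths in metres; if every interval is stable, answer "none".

Evaluate Δρ/ρ₀ = −αΔT + βΔS across each adjacent pair:
  10–173 m: −αΔT+βΔS = −(1.1 × 10⁻⁴)(-1.6)+(7.3 × 10⁻⁴)(-1.17) = -6.8 × 10⁻⁴ → UNSTABLE
  173–197 m: −αΔT+βΔS = −(1.1 × 10⁻⁴)(-2.7)+(7.3 × 10⁻⁴)(-0.06) = 2.5 × 10⁻⁴ → stable
  197–255 m: −αΔT+βΔS = −(1.1 × 10⁻⁴)(+1.8)+(7.3 × 10⁻⁴)(+1.21) = 6.9 × 10⁻⁴ → stable
The 10–173 m interval has Δρ < 0: lighter water underlies denser water.

10–173 m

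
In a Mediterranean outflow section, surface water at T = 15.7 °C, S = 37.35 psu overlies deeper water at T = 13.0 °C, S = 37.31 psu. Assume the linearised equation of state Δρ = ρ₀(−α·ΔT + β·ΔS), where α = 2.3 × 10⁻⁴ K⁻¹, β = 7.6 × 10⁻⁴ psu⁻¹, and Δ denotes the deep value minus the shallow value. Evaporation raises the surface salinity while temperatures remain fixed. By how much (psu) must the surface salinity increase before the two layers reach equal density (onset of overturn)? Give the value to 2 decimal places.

0.78 psu

Neutral buoyancy requires −α(T_deep − T_surf) + β(S_deep − S_surf′) = 0.
S_surf′ = S_deep − (α/β)·ΔT = 37.31 − (2.3 × 10⁻⁴/7.6 × 10⁻⁴)·(-2.7) = 38.1271 psu.
Increase required: 38.1271 − 37.35 = 0.7771 psu.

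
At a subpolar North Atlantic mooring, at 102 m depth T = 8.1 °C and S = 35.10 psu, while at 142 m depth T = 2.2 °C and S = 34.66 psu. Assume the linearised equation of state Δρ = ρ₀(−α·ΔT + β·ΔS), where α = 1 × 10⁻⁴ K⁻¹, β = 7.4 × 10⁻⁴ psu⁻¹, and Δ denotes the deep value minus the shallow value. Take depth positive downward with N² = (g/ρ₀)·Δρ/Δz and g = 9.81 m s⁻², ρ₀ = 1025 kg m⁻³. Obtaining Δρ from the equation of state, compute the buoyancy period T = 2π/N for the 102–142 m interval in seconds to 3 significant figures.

780 s

ΔT = -5.9 K, ΔS = -0.44 psu (deep − shallow).
Δρ/ρ₀ = −αΔT + βΔS = 5.90 × 10⁻⁴ − 3.256 × 10⁻⁴ = 2.644 × 10⁻⁴, so Δρ ≈ 0.2710 kg m⁻³.
N² = (g/ρ₀)·Δρ/Δz = g·(Δρ/ρ₀)/Δz = 9.81 × 2.644 × 10⁻⁴ / 40 = 6.4844 × 10⁻⁵ s⁻².
N = √(6.4844 × 10⁻⁵) = 8.0526 × 10⁻³ rad s⁻¹ → T = 2π/N = 780.27 s ≈ 780 s.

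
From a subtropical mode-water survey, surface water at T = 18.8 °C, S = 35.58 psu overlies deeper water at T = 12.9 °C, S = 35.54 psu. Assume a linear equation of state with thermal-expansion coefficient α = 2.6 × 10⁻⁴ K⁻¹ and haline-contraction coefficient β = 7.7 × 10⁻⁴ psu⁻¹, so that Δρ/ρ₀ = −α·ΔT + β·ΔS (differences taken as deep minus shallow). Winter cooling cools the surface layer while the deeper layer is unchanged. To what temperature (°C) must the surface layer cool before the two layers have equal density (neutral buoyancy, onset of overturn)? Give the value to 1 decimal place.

13.0 °C

Neutral buoyancy requires Δρ = 0, i.e. −α(T_deep − T_surf′) + β(S_deep − S_surf) = 0.
T_surf′ = T_deep − (β/α)·ΔS = 12.9 − (7.7 × 10⁻⁴/2.6 × 10⁻⁴)·(-0.04) = 13.018 °C.
Cooling required: 18.8 − (13.018) = 5.782 °C.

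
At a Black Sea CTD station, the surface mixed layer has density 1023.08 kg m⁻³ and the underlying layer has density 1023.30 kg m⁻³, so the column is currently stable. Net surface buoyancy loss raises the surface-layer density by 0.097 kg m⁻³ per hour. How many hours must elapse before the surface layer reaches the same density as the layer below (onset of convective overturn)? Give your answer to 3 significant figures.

2.27 hours

Density deficit of the surface layer: 1023.30 − 1023.08 = 0.22 kg m⁻³.
Required change = 0.22 / 0.097 = 2.27 hours.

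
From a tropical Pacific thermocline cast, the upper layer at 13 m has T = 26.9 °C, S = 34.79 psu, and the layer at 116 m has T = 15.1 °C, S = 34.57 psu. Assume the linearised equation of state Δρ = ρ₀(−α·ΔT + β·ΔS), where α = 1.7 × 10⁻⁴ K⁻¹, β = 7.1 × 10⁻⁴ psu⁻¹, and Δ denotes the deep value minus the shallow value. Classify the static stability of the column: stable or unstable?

stable

ΔT = 15.1 − 26.9 = -11.8 K and ΔS = 34.57 − 34.79 = -0.22 psu (deep − shallow).
−αΔT = 2.006 × 10⁻³; βΔS = -1.562 × 10⁻⁴; sum Δρ/ρ₀ = 1.8498 × 10⁻³.
Δρ/ρ₀ > 0, so Δρ > 0: deeper water is denser → statically stable.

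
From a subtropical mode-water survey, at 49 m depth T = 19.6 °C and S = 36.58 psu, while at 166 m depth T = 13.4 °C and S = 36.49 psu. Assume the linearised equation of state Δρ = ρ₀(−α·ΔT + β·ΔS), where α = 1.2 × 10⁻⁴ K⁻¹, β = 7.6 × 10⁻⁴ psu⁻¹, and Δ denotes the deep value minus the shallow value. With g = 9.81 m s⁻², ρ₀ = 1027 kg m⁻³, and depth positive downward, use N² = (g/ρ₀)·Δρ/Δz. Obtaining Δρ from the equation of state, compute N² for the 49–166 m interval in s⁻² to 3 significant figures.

ΔT = -6.2 K, ΔS = -0.09 psu (deep − shallow).
Δρ/ρ₀ = −αΔT + βΔS = 7.44 × 10⁻⁴ − 6.84 × 10⁻⁵ = 6.756 × 10⁻⁴, so Δρ ≈ 0.6938 kg m⁻³.
N² = (g/ρ₀)·Δρ/Δz = g·(Δρ/ρ₀)/Δz = 9.81 × 6.756 × 10⁻⁴ / 117 = 5.6646 × 10⁻⁵ s⁻² ≈ 5.66 × 10⁻⁵ s⁻².

5.66 × 10⁻⁵ s⁻²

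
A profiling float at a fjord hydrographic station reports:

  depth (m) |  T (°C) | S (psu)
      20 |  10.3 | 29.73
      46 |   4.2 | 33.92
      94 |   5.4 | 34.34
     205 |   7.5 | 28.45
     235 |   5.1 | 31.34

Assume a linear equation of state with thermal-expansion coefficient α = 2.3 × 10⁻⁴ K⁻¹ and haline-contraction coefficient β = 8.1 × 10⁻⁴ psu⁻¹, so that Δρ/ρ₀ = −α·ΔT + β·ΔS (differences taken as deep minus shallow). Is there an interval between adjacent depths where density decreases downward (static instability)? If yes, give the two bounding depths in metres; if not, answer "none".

94–205 m

Evaluate Δρ/ρ₀ = −αΔT + βΔS across each adjacent pair:
  20–46 m: −αΔT+βΔS = −(2.3 × 10⁻⁴)(-6.1)+(8.1 × 10⁻⁴)(+4.19) = 4.8 × 10⁻³ → stable
  46–94 m: −αΔT+βΔS = −(2.3 × 10⁻⁴)(+1.2)+(8.1 × 10⁻⁴)(+0.42) = 6.4 × 10⁻⁵ → stable
  94–205 m: −αΔT+βΔS = −(2.3 × 10⁻⁴)(+2.1)+(8.1 × 10⁻⁴)(-5.89) = -5.3 × 10⁻³ → UNSTABLE
  205–235 m: −αΔT+βΔS = −(2.3 × 10⁻⁴)(-2.4)+(8.1 × 10⁻⁴)(+2.89) = 2.9 × 10⁻³ → stable
The 94–205 m interval has Δρ < 0: lighter water underlies denser water.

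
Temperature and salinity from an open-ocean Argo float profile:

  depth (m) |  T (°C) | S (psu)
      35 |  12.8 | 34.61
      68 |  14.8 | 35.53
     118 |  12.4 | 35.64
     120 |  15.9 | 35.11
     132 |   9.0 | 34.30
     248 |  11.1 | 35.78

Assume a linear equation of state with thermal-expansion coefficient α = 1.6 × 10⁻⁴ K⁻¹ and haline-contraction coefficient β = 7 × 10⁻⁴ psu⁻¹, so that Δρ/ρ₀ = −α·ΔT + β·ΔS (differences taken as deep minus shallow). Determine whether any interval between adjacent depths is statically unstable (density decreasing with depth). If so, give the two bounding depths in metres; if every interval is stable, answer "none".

118–120 m

Evaluate Δρ/ρ₀ = −αΔT + βΔS across each adjacent pair:
  35–68 m: −αΔT+βΔS = −(1.6 × 10⁻⁴)(+2.0)+(7 × 10⁻⁴)(+0.92) = 3.2 × 10⁻⁴ → stable
  68–118 m: −αΔT+βΔS = −(1.6 × 10⁻⁴)(-2.4)+(7 × 10⁻⁴)(+0.11) = 4.6 × 10⁻⁴ → stable
  118–120 m: −αΔT+βΔS = −(1.6 × 10⁻⁴)(+3.5)+(7 × 10⁻⁴)(-0.53) = -9.3 × 10⁻⁴ → UNSTABLE
  120–132 m: −αΔT+βΔS = −(1.6 × 10⁻⁴)(-6.9)+(7 × 10⁻⁴)(-0.81) = 5.4 × 10⁻⁴ → stable
  132–248 m: −αΔT+βΔS = −(1.6 × 10⁻⁴)(+2.1)+(7 × 10⁻⁴)(+1.48) = 7.0 × 10⁻⁴ → stable
The 118–120 m interval has Δρ < 0: lighter water underlies denser water.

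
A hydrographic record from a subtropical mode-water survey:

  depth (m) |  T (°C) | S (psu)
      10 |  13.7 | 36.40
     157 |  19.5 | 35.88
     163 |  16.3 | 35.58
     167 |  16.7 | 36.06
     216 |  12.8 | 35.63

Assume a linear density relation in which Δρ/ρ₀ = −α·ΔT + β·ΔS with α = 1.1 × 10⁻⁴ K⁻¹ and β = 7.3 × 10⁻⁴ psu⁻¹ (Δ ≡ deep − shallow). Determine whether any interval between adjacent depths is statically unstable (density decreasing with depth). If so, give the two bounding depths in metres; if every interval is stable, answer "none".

10–157 m

Evaluate Δρ/ρ₀ = −αΔT + βΔS across each adjacent pair:
  10–157 m: −αΔT+βΔS = −(1.1 × 10⁻⁴)(+5.8)+(7.3 × 10⁻⁴)(-0.52) = -1.0 × 10⁻³ → UNSTABLE
  157–163 m: −αΔT+βΔS = −(1.1 × 10⁻⁴)(-3.2)+(7.3 × 10⁻⁴)(-0.30) = 1.3 × 10⁻⁴ → stable
  163–167 m: −αΔT+βΔS = −(1.1 × 10⁻⁴)(+0.4)+(7.3 × 10⁻⁴)(+0.48) = 3.1 × 10⁻⁴ → stable
  167–216 m: −αΔT+βΔS = −(1.1 × 10⁻⁴)(-3.9)+(7.3 × 10⁻⁴)(-0.43) = 1.2 × 10⁻⁴ → stable
The 10–157 m interval has Δρ < 0: lighter water underlies denser water.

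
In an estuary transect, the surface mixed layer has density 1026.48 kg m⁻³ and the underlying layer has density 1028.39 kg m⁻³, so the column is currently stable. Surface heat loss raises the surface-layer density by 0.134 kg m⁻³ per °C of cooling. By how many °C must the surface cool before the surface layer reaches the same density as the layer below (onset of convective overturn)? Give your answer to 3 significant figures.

Density deficit of the surface layer: 1028.39 − 1026.48 = 1.91 kg m⁻³.
Required change = 1.91 / 0.134 = 14.3 °C.

14.3 °C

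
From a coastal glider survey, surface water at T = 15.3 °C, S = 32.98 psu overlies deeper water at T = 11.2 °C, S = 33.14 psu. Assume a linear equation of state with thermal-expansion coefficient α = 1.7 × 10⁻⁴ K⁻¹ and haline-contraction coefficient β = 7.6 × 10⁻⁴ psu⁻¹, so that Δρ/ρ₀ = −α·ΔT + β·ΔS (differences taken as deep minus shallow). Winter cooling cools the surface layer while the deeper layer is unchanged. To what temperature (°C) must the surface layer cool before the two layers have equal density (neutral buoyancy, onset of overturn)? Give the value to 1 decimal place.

10.5 °C

Neutral buoyancy requires Δρ = 0, i.e. −α(T_deep − T_surf′) + β(S_deep − S_surf) = 0.
T_surf′ = T_deep − (β/α)·ΔS = 11.2 − (7.6 × 10⁻⁴/1.7 × 10⁻⁴)·(+0.16) = 10.485 °C.
Cooling required: 15.3 − (10.485) = 4.815 °C.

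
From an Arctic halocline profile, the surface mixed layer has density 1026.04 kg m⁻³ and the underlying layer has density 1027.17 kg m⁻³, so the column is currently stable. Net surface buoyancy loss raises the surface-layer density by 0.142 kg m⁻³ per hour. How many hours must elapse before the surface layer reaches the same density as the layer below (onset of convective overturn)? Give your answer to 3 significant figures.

Density deficit of the surface layer: 1027.17 − 1026.04 = 1.13 kg m⁻³.
Required change = 1.13 / 0.142 = 7.96 hours.

7.96 hours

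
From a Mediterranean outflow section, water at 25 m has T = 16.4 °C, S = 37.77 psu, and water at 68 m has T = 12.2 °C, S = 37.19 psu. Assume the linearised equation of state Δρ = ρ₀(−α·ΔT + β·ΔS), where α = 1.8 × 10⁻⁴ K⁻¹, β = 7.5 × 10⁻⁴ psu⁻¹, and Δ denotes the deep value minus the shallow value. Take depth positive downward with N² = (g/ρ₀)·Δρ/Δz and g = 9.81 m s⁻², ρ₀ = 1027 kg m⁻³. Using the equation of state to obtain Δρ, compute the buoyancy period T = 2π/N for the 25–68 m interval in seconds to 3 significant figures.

734 s

ΔT = -4.2 K, ΔS = -0.58 psu (deep − shallow).
Δρ/ρ₀ = −αΔT + βΔS = 7.56 × 10⁻⁴ − 4.35 × 10⁻⁴ = 3.21 × 10⁻⁴, so Δρ ≈ 0.3297 kg m⁻³.
N² = (g/ρ₀)·Δρ/Δz = g·(Δρ/ρ₀)/Δz = 9.81 × 3.21 × 10⁻⁴ / 43 = 7.3233 × 10⁻⁵ s⁻².
N = √(7.3233 × 10⁻⁵) = 8.5576 × 10⁻³ rad s⁻¹ → T = 2π/N = 734.22 s ≈ 734 s.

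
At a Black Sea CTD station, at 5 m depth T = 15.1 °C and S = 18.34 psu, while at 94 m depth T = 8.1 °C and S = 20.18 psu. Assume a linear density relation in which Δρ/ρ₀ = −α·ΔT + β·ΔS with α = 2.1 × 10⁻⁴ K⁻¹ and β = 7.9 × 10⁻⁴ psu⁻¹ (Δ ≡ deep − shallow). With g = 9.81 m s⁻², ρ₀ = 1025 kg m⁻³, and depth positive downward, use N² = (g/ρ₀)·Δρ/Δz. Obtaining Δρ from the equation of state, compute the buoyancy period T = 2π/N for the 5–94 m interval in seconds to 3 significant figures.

ΔT = -7.0 K, ΔS = +1.84 psu (deep − shallow).
Δρ/ρ₀ = −αΔT + βΔS = 1.47 × 10⁻³ + 1.4536 × 10⁻³ = 2.9236 × 10⁻³, so Δρ ≈ 2.997 kg m⁻³.
N² = (g/ρ₀)·Δρ/Δz = g·(Δρ/ρ₀)/Δz = 9.81 × 2.9236 × 10⁻³ / 89 = 3.2225 × 10⁻⁴ s⁻².
N = √(3.2225 × 10⁻⁴) = 0.017951 rad s⁻¹ → T = 2π/N = 350.02 s ≈ 350 s.

350 s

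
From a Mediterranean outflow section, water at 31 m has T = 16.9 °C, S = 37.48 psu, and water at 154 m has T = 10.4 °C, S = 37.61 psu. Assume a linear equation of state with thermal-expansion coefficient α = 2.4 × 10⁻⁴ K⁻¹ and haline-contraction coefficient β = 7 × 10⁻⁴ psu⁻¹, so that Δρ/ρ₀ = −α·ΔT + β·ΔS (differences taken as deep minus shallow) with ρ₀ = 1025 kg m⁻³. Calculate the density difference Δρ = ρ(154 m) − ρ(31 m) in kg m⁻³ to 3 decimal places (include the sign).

+1.692 kg m⁻³

ΔT = -6.5 K, ΔS = +0.13 psu (deep − shallow).
Δρ/ρ₀ = −(2.4 × 10⁻⁴)(-6.5) + (7 × 10⁻⁴)(+0.13) = 1.651 × 10⁻³.
Δρ = 1025 × (1.651 × 10⁻³) = +1.692 kg m⁻³.
Positive Δρ: denser below, stable.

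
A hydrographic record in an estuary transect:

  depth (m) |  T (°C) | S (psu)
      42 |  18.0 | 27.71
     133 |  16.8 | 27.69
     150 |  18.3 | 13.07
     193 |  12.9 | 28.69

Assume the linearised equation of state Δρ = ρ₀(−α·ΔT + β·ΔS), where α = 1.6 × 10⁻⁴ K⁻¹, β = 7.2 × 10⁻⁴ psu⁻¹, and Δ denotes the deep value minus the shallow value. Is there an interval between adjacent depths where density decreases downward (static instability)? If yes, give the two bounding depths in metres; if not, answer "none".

Evaluate Δρ/ρ₀ = −αΔT + βΔS across each adjacent pair:
  42–133 m: −αΔT+βΔS = −(1.6 × 10⁻⁴)(-1.2)+(7.2 × 10⁻⁴)(-0.02) = 1.8 × 10⁻⁴ → stable
  133–150 m: −αΔT+βΔS = −(1.6 × 10⁻⁴)(+1.5)+(7.2 × 10⁻⁴)(-14.62) = -0.011 → UNSTABLE
  150–193 m: −αΔT+βΔS = −(1.6 × 10⁻⁴)(-5.4)+(7.2 × 10⁻⁴)(+15.62) = 0.012 → stable
The 133–150 m interval has Δρ < 0: lighter water underlies denser water.

133–150 m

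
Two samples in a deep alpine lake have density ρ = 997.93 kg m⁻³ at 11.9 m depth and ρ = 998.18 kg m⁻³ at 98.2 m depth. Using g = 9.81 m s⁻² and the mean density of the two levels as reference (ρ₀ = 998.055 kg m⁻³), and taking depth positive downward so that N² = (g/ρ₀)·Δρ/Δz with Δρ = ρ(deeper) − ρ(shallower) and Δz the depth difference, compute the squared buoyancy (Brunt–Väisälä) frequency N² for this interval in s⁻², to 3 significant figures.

2.85 × 10⁻⁵ s⁻²

Δρ = 998.18 − 997.93 = 0.25 kg m⁻³ over Δz = 98.2 − 11.9 = 86.3 m.
N² = (9.81/998.055) × (0.25/86.3) = 2.8474 × 10⁻⁵ s⁻² ≈ 2.85 × 10⁻⁵ s⁻².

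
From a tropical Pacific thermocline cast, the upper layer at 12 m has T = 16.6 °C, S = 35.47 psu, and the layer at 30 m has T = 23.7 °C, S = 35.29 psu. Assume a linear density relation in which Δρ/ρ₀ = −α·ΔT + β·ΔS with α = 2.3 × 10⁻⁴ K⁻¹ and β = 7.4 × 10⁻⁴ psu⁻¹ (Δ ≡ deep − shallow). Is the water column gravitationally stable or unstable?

ΔT = 23.7 − 16.6 = +7.1 K and ΔS = 35.29 − 35.47 = -0.18 psu (deep − shallow).
−αΔT = -1.633 × 10⁻³; βΔS = -1.332 × 10⁻⁴; sum Δρ/ρ₀ = -1.7662 × 10⁻³.
Δρ/ρ₀ < 0, so Δρ < 0: deeper water is lighter → statically unstable; the column would overturn.

unstable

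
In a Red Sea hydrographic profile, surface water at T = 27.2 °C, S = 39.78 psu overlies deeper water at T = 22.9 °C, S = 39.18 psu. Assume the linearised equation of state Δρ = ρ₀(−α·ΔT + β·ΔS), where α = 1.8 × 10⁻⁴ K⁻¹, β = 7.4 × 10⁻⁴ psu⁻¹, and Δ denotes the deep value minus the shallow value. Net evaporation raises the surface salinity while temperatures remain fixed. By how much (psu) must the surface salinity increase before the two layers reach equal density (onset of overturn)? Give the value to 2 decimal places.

0.45 psu

Neutral buoyancy requires −α(T_deep − T_surf) + β(S_deep − S_surf′) = 0.
S_surf′ = S_deep − (α/β)·ΔT = 39.18 − (1.8 × 10⁻⁴/7.4 × 10⁻⁴)·(-4.3) = 40.2259 psu.
Increase required: 40.2259 − 39.78 = 0.4459 psu.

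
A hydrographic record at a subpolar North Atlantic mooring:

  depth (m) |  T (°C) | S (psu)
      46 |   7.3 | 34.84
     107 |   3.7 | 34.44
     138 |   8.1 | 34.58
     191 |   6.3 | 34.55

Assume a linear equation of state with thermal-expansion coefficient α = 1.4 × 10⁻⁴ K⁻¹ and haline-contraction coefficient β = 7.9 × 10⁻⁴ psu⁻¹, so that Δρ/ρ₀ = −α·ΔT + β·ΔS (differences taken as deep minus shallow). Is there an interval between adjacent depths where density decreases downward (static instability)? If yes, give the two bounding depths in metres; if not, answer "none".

107–138 m

Evaluate Δρ/ρ₀ = −αΔT + βΔS across each adjacent pair:
  46–107 m: −αΔT+βΔS = −(1.4 × 10⁻⁴)(-3.6)+(7.9 × 10⁻⁴)(-0.40) = 1.9 × 10⁻⁴ → stable
  107–138 m: −αΔT+βΔS = −(1.4 × 10⁻⁴)(+4.4)+(7.9 × 10⁻⁴)(+0.14) = -5.1 × 10⁻⁴ → UNSTABLE
  138–191 m: −αΔT+βΔS = −(1.4 × 10⁻⁴)(-1.8)+(7.9 × 10⁻⁴)(-0.03) = 2.3 × 10⁻⁴ → stable
The 107–138 m interval has Δρ < 0: lighter water underlies denser water.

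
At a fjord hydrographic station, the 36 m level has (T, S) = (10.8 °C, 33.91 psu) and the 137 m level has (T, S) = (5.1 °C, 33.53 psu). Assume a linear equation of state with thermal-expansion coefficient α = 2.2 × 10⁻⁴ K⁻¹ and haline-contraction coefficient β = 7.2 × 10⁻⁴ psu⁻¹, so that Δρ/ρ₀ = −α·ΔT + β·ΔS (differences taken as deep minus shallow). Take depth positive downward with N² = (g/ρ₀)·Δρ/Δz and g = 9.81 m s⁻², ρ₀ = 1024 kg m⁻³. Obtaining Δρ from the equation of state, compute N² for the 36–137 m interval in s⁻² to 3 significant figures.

9.52 × 10⁻⁵ s⁻²

ΔT = -5.7 K, ΔS = -0.38 psu (deep − shallow).
Δρ/ρ₀ = −αΔT + βΔS = 1.254 × 10⁻³ − 2.736 × 10⁻⁴ = 9.804 × 10⁻⁴, so Δρ ≈ 1.004 kg m⁻³.
N² = (g/ρ₀)·Δρ/Δz = g·(Δρ/ρ₀)/Δz = 9.81 × 9.804 × 10⁻⁴ / 101 = 9.5225 × 10⁻⁵ s⁻² ≈ 9.52 × 10⁻⁵ s⁻².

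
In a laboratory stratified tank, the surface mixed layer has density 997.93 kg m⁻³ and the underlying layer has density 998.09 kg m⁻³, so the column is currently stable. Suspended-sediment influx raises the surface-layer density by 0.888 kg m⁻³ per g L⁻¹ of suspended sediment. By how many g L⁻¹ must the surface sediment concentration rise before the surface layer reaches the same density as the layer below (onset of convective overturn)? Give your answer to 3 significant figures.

0.180 g L⁻¹

Density deficit of the surface layer: 998.09 − 997.93 = 0.16 kg m⁻³.
Required change = 0.16 / 0.888 = 0.180 g L⁻¹.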